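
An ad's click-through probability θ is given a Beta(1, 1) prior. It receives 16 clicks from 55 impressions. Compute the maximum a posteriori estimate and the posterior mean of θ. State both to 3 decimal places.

Posterior: Beta(1+16, 1+39) = Beta(17, 40).
Mode = (17−1)/(17+40−2) = 16/55 = 0.291.
With a flat prior the MAP equals the MLE, 16/55.
Mean = 17/(17+40) = 17/57 = 0.298.

MAP = 0.291, posterior mean = 0.298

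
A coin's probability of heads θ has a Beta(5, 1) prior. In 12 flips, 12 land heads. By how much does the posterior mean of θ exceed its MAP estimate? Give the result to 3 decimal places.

Posterior: Beta(5+12, 1+0) = Beta(17, 1).
Since β = 1 ≤ 1 and α > 1, the Beta density is monotone increasing on [0,1]; the mode is at 1.
Mean = 17/(17+1) = 0.944.
Difference = 0.944 − 1.000 = -0.056.
The posterior is left-skewed, so the mode exceeds the mean.

-0.056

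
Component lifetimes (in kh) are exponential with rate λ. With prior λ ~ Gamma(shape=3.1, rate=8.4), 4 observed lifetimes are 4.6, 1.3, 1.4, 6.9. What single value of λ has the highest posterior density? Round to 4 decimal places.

Σ times = 14.2. Posterior: Gamma(shape = 3.1+4 = 7.1, rate = 8.4+14.2 = 22.6).
Mode = (α−1)/β = 6.1/22.6 = 0.2699.
Mean = α/β = 7.1/22.6 = 0.3142.
This is the posterior mode — the MAP estimate.

0.2699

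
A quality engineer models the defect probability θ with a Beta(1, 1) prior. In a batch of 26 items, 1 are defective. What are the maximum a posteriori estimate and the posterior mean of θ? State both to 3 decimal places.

Posterior: Beta(1+1, 1+25) = Beta(2, 26).
Mode = (2−1)/(2+26−2) = 1/26 = 0.038.
With a flat prior the MAP equals the MLE, 1/26.
Mean = 2/(2+26) = 2/28 = 0.071.

MAP = 0.038; posterior mean = 0.071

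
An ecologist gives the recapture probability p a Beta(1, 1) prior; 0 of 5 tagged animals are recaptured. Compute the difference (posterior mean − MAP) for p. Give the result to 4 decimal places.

Posterior: Beta(1+0, 1+5) = Beta(1, 6).
Since α = 1 ≤ 1 and β > 1, the Beta density is monotone decreasing on [0,1]; the mode is at 0.
Mean = 1/(1+6) = 0.1429.
Difference = 0.1429 − 0.0000 = 0.1429.
The mean is pulled above the mode by the posterior's right skew.

0.1429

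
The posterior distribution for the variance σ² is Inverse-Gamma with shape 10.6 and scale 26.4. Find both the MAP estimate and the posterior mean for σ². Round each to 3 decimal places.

Mode = β/(α+1) = 26.4/11.6 = 2.276.
Mean = β/(α−1) = 26.4/9.6 = 2.750.

MAP = 2.276, posterior mean = 2.750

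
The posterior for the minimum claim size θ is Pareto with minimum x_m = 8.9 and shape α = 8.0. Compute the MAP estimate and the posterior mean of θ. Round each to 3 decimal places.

MAP = 8.900, posterior mean = 10.171

The Pareto density is strictly decreasing on [x_m, ∞), so the mode is x_m = 8.900.
Mean = α·x_m/(α−1) = 8.0·8.9/7.0 = 10.171.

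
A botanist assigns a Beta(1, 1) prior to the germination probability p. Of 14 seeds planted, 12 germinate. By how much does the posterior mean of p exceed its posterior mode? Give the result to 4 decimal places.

-0.0446

Posterior: Beta(1+12, 1+2) = Beta(13, 3).
Mode = (13−1)/(13+3−2) = 12/14 = 0.8571.
With a flat prior the MAP equals the MLE, 12/14.
Mean = 13/(13+3) = 13/16 = 0.8125.
Difference = 0.8125 − 0.8571 = -0.0446.
Mode > mean: the posterior has a left tail.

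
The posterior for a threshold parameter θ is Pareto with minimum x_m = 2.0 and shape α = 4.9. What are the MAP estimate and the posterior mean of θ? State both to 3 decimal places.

MAP estimate = 2.000, posterior mean = 2.513

The Pareto density is strictly decreasing on [x_m, ∞), so the mode is x_m = 2.000.
Mean = α·x_m/(α−1) = 4.9·2.0/3.9 = 2.513.
The mean is pulled above the mode by the posterior's right skew.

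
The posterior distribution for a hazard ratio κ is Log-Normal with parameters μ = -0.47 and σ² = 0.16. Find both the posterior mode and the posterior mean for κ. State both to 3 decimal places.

MAP = 0.533; posterior mean = 0.677

Mode = exp(μ − σ²) = exp(-0.63) = 0.533.
Mean = exp(μ + σ²/2) = exp(-0.390) = 0.677.
The mean is pulled above the mode by the posterior's right skew.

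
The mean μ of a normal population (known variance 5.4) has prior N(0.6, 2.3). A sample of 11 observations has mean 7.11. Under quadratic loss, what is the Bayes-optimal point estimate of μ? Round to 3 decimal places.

Posterior for μ is Normal. Precision-weighted mean: (1/2.3·0.6 + 11/5.4·7.11) / (1/2.3 + 11/5.4) = 5.965.
A Normal posterior is symmetric, so mode = mean.
Quadratic loss ⇒ the optimal estimator is the posterior mean.

5.965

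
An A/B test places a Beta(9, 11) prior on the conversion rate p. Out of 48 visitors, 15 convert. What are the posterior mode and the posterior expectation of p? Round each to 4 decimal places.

MAP = 0.3485, posterior mean = 0.3529

Posterior: Beta(9+15, 11+33) = Beta(24, 44).
Mode = (24−1)/(24+44−2) = 23/66 = 0.3485.
Mean = 24/(24+44) = 24/68 = 0.3529.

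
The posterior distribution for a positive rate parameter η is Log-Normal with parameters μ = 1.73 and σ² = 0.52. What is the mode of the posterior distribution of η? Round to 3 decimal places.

3.353

Mode = exp(μ − σ²) = exp(1.21) = 3.353.
Mean = exp(μ + σ²/2) = exp(1.990) = 7.316.
This is the posterior mode — the MAP estimate.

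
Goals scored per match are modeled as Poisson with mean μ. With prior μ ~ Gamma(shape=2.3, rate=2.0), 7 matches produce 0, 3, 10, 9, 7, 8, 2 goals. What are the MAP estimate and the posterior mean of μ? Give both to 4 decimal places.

Σ counts = 39. Posterior: Gamma(shape = 2.3+39 = 41.3, rate = 2.0+7 = 9.0).
Mode = (α−1)/β = 40.3/9.0 = 4.4778.
Mean = α/β = 41.3/9.0 = 4.5889.

MAP: 4.4778. Posterior mean: 4.5889.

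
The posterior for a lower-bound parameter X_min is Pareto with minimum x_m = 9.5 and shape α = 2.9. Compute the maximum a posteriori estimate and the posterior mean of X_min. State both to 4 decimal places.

MAP = 9.5000; posterior mean = 14.5000

The Pareto density is strictly decreasing on [x_m, ∞), so the mode is x_m = 9.5000.
Mean = α·x_m/(α−1) = 2.9·9.5/1.9 = 14.5000.
The posterior is right-skewed, so the mean exceeds the mode.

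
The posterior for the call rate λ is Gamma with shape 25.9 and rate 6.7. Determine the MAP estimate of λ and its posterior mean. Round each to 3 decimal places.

MAP estimate = 3.716, posterior mean = 3.866

Mode = (α−1)/β = 24.9/6.7 = 3.716.
Mean = α/β = 25.9/6.7 = 3.866.
Right-skewed posterior ⇒ mode < mean.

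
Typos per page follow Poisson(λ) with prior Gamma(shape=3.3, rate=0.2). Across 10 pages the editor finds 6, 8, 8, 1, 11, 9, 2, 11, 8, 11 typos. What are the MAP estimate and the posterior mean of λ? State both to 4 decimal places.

Σ counts = 75. Posterior: Gamma(shape = 3.3+75 = 78.3, rate = 0.2+10 = 10.2).
Mode = (α−1)/β = 77.3/10.2 = 7.5784.
Mean = α/β = 78.3/10.2 = 7.6765.
Right-skewed posterior ⇒ mode < mean.

MAP = 7.5784; posterior mean = 7.6765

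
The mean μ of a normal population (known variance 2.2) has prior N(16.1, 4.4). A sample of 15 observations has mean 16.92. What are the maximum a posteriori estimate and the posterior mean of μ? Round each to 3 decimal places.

Posterior for μ is Normal. Precision-weighted mean: (1/4.4·16.1 + 15/2.2·16.92) / (1/4.4 + 15/2.2) = 16.894.
A Normal posterior is symmetric, so mode = mean.

μ_MAP = 16.894, E[μ|data] = 16.894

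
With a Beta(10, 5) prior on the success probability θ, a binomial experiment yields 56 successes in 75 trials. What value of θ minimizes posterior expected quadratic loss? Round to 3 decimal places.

0.733

Posterior: Beta(10+56, 5+19) = Beta(66, 24).
Mode = (66−1)/(66+24−2) = 65/88 = 0.739.
Mean = 66/(66+24) = 66/90 = 0.733.
Quadratic loss ⇒ the optimal estimator is the posterior mean.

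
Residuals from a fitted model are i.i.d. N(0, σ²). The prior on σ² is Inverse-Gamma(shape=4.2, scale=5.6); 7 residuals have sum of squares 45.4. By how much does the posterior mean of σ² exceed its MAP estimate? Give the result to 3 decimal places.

Posterior: Inverse-Gamma(shape = 4.2+7/2 = 7.7, scale = 5.6+45.4/2 = 28.3).
Mode = β/(α+1) = 28.3/8.7 = 3.253.
Mean = β/(α−1) = 28.3/6.7 = 4.224.
Difference = 4.224 − 3.253 = 0.971.

0.971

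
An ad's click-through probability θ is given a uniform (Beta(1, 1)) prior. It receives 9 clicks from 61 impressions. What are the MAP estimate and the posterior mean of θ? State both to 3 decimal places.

Posterior: Beta(1+9, 1+52) = Beta(10, 53).
Mode = (10−1)/(10+53−2) = 9/61 = 0.148.
With a flat prior the MAP equals the MLE, 9/61.
Mean = 10/(10+53) = 10/63 = 0.159.

MAP estimate = 0.148, posterior mean = 0.159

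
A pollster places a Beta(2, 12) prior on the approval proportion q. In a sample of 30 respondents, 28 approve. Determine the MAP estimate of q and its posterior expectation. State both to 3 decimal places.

Posterior: Beta(2+28, 12+2) = Beta(30, 14).
Mode = (30−1)/(30+14−2) = 29/42 = 0.690.
Mean = 30/(30+14) = 30/44 = 0.682.

MAP = 0.690, posterior mean = 0.682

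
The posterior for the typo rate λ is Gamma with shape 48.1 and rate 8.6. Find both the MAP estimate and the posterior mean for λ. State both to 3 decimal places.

Mode = (α−1)/β = 47.1/8.6 = 5.477.
Mean = α/β = 48.1/8.6 = 5.593.

MAP: 5.477. Posterior mean: 5.593.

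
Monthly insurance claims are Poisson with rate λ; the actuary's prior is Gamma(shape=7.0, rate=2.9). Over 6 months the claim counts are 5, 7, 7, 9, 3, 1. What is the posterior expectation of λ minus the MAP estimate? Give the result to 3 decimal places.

Σ counts = 32. Posterior: Gamma(shape = 7.0+32 = 39.0, rate = 2.9+6 = 8.9).
Mode = (α−1)/β = 38.0/8.9 = 4.270.
Mean = α/β = 39.0/8.9 = 4.382.
Difference = 4.382 − 4.270 = 0.112.

0.112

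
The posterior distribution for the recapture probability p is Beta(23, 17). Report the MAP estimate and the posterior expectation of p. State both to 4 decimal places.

MAP: 0.5789. Posterior mean: 0.5750.

Mode = (23−1)/(23+17−2) = 22/38 = 0.5789.
Mean = 23/(23+17) = 23/40 = 0.5750.
The posterior is left-skewed, so the mode exceeds the mean.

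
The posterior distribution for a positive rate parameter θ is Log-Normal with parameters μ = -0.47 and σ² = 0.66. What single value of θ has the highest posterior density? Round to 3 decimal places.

0.323

Mode = exp(μ − σ²) = exp(-1.13) = 0.323.
Mean = exp(μ + σ²/2) = exp(-0.140) = 0.869.
This is the posterior mode — the MAP estimate.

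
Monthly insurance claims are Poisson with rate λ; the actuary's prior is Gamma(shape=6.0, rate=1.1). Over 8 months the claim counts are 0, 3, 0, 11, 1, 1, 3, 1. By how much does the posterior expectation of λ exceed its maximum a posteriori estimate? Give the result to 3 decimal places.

Σ counts = 20. Posterior: Gamma(shape = 6.0+20 = 26.0, rate = 1.1+8 = 9.1).
Mode = (α−1)/β = 25.0/9.1 = 2.747.
Mean = α/β = 26.0/9.1 = 2.857.
Difference = 2.857 − 2.747 = 0.110.

0.110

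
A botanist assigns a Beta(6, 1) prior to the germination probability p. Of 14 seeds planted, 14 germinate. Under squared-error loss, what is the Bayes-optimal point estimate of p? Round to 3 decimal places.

0.952

Posterior: Beta(6+14, 1+0) = Beta(20, 1).
Since β = 1 ≤ 1 and α > 1, the Beta density is monotone increasing on [0,1]; the mode is at 1.
Mean = 20/(20+1) = 0.952.
Squared-error loss ⇒ the optimal estimator is the posterior mean.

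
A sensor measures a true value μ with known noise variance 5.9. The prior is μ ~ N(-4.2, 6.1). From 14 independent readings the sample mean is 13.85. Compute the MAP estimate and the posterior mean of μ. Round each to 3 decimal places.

Posterior for μ is Normal. Precision-weighted mean: (1/6.1·-4.2 + 14/5.9·13.85) / (1/6.1 + 14/5.9) = 12.684.
A Normal posterior is symmetric, so mode = mean.

MAP = 12.684; posterior mean = 12.684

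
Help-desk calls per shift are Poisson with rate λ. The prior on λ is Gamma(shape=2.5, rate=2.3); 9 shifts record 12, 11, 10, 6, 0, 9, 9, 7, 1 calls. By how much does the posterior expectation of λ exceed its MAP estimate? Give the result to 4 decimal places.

0.0885

Σ counts = 65. Posterior: Gamma(shape = 2.5+65 = 67.5, rate = 2.3+9 = 11.3).
Mode = (α−1)/β = 66.5/11.3 = 5.8850.
Mean = α/β = 67.5/11.3 = 5.9735.
Difference = 5.9735 − 5.8850 = 0.0885.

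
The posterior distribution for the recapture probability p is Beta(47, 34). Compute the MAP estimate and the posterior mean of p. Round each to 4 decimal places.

MAP estimate = 0.5823, posterior mean = 0.5802

Mode = (47−1)/(47+34−2) = 46/79 = 0.5823.
Mean = 47/(47+34) = 47/81 = 0.5802.
The posterior is left-skewed, so the mode exceeds the mean.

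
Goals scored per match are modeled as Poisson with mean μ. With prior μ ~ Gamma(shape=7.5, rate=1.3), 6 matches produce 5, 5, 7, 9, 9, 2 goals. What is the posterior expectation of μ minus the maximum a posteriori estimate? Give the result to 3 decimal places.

Σ counts = 37. Posterior: Gamma(shape = 7.5+37 = 44.5, rate = 1.3+6 = 7.3).
Mode = (α−1)/β = 43.5/7.3 = 5.959.
Mean = α/β = 44.5/7.3 = 6.096.
Difference = 6.096 − 5.959 = 0.137.
The posterior is right-skewed, so the mean exceeds the mode.

0.137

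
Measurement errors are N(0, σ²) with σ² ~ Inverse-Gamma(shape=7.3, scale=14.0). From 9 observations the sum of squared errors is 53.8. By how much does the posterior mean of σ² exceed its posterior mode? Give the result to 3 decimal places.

Posterior: Inverse-Gamma(shape = 7.3+9/2 = 11.8, scale = 14.0+53.8/2 = 40.9).
Mode = β/(α+1) = 40.9/12.8 = 3.195.
Mean = β/(α−1) = 40.9/10.8 = 3.787.
Difference = 3.787 − 3.195 = 0.592.
The mean is pulled above the mode by the posterior's right skew.

0.592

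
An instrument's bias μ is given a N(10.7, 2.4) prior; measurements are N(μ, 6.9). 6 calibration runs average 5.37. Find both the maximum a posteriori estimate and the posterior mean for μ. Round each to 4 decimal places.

MAP = 7.0966; posterior mean = 7.0966

Posterior for μ is Normal. Precision-weighted mean: (1/2.4·10.7 + 6/6.9·5.37) / (1/2.4 + 6/6.9) = 7.0966.
A Normal posterior is symmetric, so mode = mean.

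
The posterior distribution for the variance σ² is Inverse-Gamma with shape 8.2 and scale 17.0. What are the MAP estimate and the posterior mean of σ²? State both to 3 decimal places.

σ²_MAP = 1.848, E[σ²|data] = 2.361

Mode = β/(α+1) = 17.0/9.2 = 1.848.
Mean = β/(α−1) = 17.0/7.2 = 2.361.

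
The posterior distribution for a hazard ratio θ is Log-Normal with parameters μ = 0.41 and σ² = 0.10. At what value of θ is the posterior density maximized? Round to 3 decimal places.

Mode = exp(μ − σ²) = exp(0.31) = 1.363.
Mean = exp(μ + σ²/2) = exp(0.460) = 1.584.
This is the posterior mode — the MAP estimate.

1.363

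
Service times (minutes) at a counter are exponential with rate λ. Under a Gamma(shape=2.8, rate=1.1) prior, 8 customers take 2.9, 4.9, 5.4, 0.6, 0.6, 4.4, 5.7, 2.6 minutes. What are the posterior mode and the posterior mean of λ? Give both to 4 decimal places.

MAP = 0.3475, posterior mean = 0.3830

Σ times = 27.1. Posterior: Gamma(shape = 2.8+8 = 10.8, rate = 1.1+27.1 = 28.2).
Mode = (α−1)/β = 9.8/28.2 = 0.3475.
Mean = α/β = 10.8/28.2 = 0.3830.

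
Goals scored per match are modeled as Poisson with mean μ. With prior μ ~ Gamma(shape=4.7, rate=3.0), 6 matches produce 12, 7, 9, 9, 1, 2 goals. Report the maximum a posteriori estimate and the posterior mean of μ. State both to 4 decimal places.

Σ counts = 40. Posterior: Gamma(shape = 4.7+40 = 44.7, rate = 3.0+6 = 9.0).
Mode = (α−1)/β = 43.7/9.0 = 4.8556.
Mean = α/β = 44.7/9.0 = 4.9667.

MAP = 4.8556; posterior mean = 4.9667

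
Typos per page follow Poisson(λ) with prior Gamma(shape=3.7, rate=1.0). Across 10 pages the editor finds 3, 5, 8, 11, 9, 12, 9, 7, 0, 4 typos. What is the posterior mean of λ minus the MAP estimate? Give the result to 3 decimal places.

0.091

Σ counts = 68. Posterior: Gamma(shape = 3.7+68 = 71.7, rate = 1.0+10 = 11.0).
Mode = (α−1)/β = 70.7/11.0 = 6.427.
Mean = α/β = 71.7/11.0 = 6.518.
Difference = 6.518 − 6.427 = 0.091.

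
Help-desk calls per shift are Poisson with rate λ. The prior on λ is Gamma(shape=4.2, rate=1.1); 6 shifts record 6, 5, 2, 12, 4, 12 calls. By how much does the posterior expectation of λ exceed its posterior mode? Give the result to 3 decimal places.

Σ counts = 41. Posterior: Gamma(shape = 4.2+41 = 45.2, rate = 1.1+6 = 7.1).
Mode = (α−1)/β = 44.2/7.1 = 6.225.
Mean = α/β = 45.2/7.1 = 6.366.
Difference = 6.366 − 6.225 = 0.141.
Right-skewed posterior ⇒ mode < mean.

0.141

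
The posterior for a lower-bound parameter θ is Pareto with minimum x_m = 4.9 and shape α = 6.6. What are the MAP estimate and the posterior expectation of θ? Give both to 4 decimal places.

MAP: 4.9000. Posterior mean: 5.7750.

The Pareto density is strictly decreasing on [x_m, ∞), so the mode is x_m = 4.9000.
Mean = α·x_m/(α−1) = 6.6·4.9/5.6 = 5.7750.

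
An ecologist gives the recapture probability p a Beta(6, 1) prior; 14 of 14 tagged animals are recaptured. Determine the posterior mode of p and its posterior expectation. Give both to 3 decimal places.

p_MAP = 1.000, E[p|data] = 0.952

Posterior: Beta(6+14, 1+0) = Beta(20, 1).
Since β = 1 ≤ 1 and α > 1, the Beta density is monotone increasing on [0,1]; the mode is at 1.
Mean = 20/(20+1) = 0.952.
Mode > mean: the posterior has a left tail.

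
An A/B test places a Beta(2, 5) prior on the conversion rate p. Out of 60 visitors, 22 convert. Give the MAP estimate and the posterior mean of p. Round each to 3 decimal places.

Posterior: Beta(2+22, 5+38) = Beta(24, 43).
Mode = (24−1)/(24+43−2) = 23/65 = 0.354.
Mean = 24/(24+43) = 24/67 = 0.358.
Right-skewed posterior ⇒ mode < mean.

MAP = 0.354; posterior mean = 0.358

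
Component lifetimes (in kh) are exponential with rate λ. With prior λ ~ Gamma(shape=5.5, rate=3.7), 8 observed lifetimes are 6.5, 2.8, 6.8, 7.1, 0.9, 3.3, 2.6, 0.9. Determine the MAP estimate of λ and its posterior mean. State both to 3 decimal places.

MAP = 0.361, posterior mean = 0.390

Σ times = 30.9. Posterior: Gamma(shape = 5.5+8 = 13.5, rate = 3.7+30.9 = 34.6).
Mode = (α−1)/β = 12.5/34.6 = 0.361.
Mean = α/β = 13.5/34.6 = 0.390.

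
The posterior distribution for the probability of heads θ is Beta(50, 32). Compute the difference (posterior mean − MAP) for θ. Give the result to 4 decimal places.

-0.0027

Mode = (50−1)/(50+32−2) = 49/80 = 0.6125.
Mean = 50/(50+32) = 50/82 = 0.6098.
Difference = 0.6098 − 0.6125 = -0.0027.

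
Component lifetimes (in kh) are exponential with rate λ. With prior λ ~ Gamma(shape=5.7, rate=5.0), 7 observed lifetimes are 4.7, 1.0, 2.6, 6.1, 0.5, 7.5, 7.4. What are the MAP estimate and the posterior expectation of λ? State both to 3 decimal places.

MAP = 0.336, posterior mean = 0.365

Σ times = 29.8. Posterior: Gamma(shape = 5.7+7 = 12.7, rate = 5.0+29.8 = 34.8).
Mode = (α−1)/β = 11.7/34.8 = 0.336.
Mean = α/β = 12.7/34.8 = 0.365.
Mean > mode: the posterior has a right tail.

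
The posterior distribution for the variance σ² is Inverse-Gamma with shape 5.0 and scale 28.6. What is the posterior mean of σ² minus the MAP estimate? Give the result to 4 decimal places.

2.3833

Mode = β/(α+1) = 28.6/6.0 = 4.7667.
Mean = β/(α−1) = 28.6/4.0 = 7.1500.
Difference = 7.1500 − 4.7667 = 2.3833.
The mean is pulled above the mode by the posterior's right skew.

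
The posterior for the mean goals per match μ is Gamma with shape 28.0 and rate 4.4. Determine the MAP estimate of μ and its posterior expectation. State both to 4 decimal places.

MAP estimate = 6.1364, posterior expectation = 6.3636

Mode = (α−1)/β = 27.0/4.4 = 6.1364.
Mean = α/β = 28.0/4.4 = 6.3636.
The mean is pulled above the mode by the posterior's right skew.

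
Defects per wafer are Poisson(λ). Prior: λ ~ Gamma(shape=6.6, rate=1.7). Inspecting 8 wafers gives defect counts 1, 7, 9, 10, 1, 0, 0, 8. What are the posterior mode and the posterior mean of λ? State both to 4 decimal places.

MAP: 4.2887. Posterior mean: 4.3918.

Σ counts = 36. Posterior: Gamma(shape = 6.6+36 = 42.6, rate = 1.7+8 = 9.7).
Mode = (α−1)/β = 41.6/9.7 = 4.2887.
Mean = α/β = 42.6/9.7 = 4.3918.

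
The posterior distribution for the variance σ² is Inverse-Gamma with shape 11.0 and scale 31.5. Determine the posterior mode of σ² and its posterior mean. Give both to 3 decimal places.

σ²_MAP = 2.625, E[σ²|data] = 3.150

Mode = β/(α+1) = 31.5/12.0 = 2.625.
Mean = β/(α−1) = 31.5/10.0 = 3.150.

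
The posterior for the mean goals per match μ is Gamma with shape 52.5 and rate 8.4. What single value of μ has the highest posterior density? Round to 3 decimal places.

Mode = (α−1)/β = 51.5/8.4 = 6.131.
Mean = α/β = 52.5/8.4 = 6.250.
This is the posterior mode — the MAP estimate.

6.131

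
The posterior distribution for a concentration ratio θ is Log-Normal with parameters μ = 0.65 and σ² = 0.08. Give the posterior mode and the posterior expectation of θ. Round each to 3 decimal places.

Mode = exp(μ − σ²) = exp(0.57) = 1.768.
Mean = exp(μ + σ²/2) = exp(0.690) = 1.994.

MAP = 1.768, posterior mean = 1.994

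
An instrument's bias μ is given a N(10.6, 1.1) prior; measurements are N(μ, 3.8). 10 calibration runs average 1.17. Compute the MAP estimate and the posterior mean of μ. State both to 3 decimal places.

MAP: 3.591. Posterior mean: 3.591.

Posterior for μ is Normal. Precision-weighted mean: (1/1.1·10.6 + 10/3.8·1.17) / (1/1.1 + 10/3.8) = 3.591.
A Normal posterior is symmetric, so mode = mean.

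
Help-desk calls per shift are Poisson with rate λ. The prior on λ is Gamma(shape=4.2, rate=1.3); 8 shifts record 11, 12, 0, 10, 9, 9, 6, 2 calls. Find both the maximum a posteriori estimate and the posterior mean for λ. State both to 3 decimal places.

Σ counts = 59. Posterior: Gamma(shape = 4.2+59 = 63.2, rate = 1.3+8 = 9.3).
Mode = (α−1)/β = 62.2/9.3 = 6.688.
Mean = α/β = 63.2/9.3 = 6.796.
Right-skewed posterior ⇒ mode < mean.

λ_MAP = 6.688, E[λ|data] = 6.796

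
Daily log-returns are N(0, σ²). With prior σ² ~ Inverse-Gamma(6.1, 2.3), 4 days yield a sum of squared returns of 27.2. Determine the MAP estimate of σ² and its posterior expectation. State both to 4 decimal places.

MAP estimate = 1.7473, posterior expectation = 2.2394

Posterior: Inverse-Gamma(shape = 6.1+4/2 = 8.1, scale = 2.3+27.2/2 = 15.9).
Mode = β/(α+1) = 15.9/9.1 = 1.7473.
Mean = β/(α−1) = 15.9/7.1 = 2.2394.
Mean > mode: the posterior has a right tail.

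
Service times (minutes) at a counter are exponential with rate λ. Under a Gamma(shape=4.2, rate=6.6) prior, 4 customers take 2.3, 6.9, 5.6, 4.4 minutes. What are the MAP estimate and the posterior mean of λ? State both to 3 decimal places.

λ_MAP = 0.279, E[λ|data] = 0.318

Σ times = 19.2. Posterior: Gamma(shape = 4.2+4 = 8.2, rate = 6.6+19.2 = 25.8).
Mode = (α−1)/β = 7.2/25.8 = 0.279.
Mean = α/β = 8.2/25.8 = 0.318.
Right-skewed posterior ⇒ mode < mean.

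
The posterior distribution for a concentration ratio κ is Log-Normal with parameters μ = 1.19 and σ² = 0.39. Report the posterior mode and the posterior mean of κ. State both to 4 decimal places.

Mode = exp(μ − σ²) = exp(0.80) = 2.2255.
Mean = exp(μ + σ²/2) = exp(1.385) = 3.9948.
Right-skewed posterior ⇒ mode < mean.

MAP = 2.2255; posterior mean = 3.9948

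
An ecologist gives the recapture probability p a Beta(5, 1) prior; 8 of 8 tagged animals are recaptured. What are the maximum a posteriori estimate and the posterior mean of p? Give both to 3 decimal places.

Posterior: Beta(5+8, 1+0) = Beta(13, 1).
Since β = 1 ≤ 1 and α > 1, the Beta density is monotone increasing on [0,1]; the mode is at 1.
Mean = 13/(13+1) = 0.929.
Mode > mean: the posterior has a left tail.

p_MAP = 1.000, E[p|data] = 0.929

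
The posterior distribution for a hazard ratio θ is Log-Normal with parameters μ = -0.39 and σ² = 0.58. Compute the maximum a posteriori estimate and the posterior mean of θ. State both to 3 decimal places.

θ_MAP = 0.379, E[θ|data] = 0.905

Mode = exp(μ − σ²) = exp(-0.97) = 0.379.
Mean = exp(μ + σ²/2) = exp(-0.100) = 0.905.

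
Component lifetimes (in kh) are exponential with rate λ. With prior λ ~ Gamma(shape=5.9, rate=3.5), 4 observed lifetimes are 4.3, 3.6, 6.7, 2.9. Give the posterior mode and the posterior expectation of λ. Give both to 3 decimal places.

posterior mode = 0.424, posterior expectation = 0.471

Σ times = 17.5. Posterior: Gamma(shape = 5.9+4 = 9.9, rate = 3.5+17.5 = 21.0).
Mode = (α−1)/β = 8.9/21.0 = 0.424.
Mean = α/β = 9.9/21.0 = 0.471.
Right-skewed posterior ⇒ mode < mean.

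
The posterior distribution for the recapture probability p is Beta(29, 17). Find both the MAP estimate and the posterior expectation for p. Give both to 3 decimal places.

Mode = (29−1)/(29+17−2) = 28/44 = 0.636.
Mean = 29/(29+17) = 29/46 = 0.630.
Left-skewed posterior ⇒ mean < mode.

MAP = 0.636, posterior mean = 0.630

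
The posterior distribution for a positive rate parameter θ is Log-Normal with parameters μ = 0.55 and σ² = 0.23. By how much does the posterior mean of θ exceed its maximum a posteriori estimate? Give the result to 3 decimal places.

Mode = exp(μ − σ²) = exp(0.32) = 1.377.
Mean = exp(μ + σ²/2) = exp(0.665) = 1.944.
Difference = 1.944 − 1.377 = 0.567.

0.567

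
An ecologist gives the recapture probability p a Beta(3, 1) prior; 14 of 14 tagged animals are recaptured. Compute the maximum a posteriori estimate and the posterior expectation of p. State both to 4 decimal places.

maximum a posteriori estimate = 1.0000, posterior expectation = 0.9444

Posterior: Beta(3+14, 1+0) = Beta(17, 1).
Since β = 1 ≤ 1 and α > 1, the Beta density is monotone increasing on [0,1]; the mode is at 1.
Mean = 17/(17+1) = 0.9444.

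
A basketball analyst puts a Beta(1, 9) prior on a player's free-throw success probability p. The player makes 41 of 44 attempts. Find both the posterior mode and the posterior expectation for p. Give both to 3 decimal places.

MAP = 0.788, posterior mean = 0.778

Posterior: Beta(1+41, 9+3) = Beta(42, 12).
Mode = (42−1)/(42+12−2) = 41/52 = 0.788.
Mean = 42/(42+12) = 42/54 = 0.778.
Left-skewed posterior ⇒ mean < mode.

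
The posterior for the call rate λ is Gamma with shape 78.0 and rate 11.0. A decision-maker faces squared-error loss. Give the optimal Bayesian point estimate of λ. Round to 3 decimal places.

7.091

Mode = (α−1)/β = 77.0/11.0 = 7.000.
Mean = α/β = 78.0/11.0 = 7.091.
Squared-error loss ⇒ the optimal estimator is the posterior mean.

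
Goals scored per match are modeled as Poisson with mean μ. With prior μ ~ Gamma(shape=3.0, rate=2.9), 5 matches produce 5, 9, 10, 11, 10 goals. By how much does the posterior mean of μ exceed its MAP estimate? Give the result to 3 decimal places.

0.127

Σ counts = 45. Posterior: Gamma(shape = 3.0+45 = 48.0, rate = 2.9+5 = 7.9).
Mode = (α−1)/β = 47.0/7.9 = 5.949.
Mean = α/β = 48.0/7.9 = 6.076.
Difference = 6.076 − 5.949 = 0.127.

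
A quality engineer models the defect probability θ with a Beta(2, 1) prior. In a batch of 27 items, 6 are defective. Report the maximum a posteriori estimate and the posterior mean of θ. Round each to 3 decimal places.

Posterior: Beta(2+6, 1+21) = Beta(8, 22).
Mode = (8−1)/(8+22−2) = 7/28 = 0.250.
Mean = 8/(8+22) = 8/30 = 0.267.

MAP = 0.250, posterior mean = 0.267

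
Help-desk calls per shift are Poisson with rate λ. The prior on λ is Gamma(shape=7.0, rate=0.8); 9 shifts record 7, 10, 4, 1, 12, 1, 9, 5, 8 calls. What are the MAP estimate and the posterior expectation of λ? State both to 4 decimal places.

Σ counts = 57. Posterior: Gamma(shape = 7.0+57 = 64.0, rate = 0.8+9 = 9.8).
Mode = (α−1)/β = 63.0/9.8 = 6.4286.
Mean = α/β = 64.0/9.8 = 6.5306.
The mean is pulled above the mode by the posterior's right skew.

MAP = 6.4286, posterior mean = 6.5306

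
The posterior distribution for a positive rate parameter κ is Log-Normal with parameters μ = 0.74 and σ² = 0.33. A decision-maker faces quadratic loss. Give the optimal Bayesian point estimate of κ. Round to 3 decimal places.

Mode = exp(μ − σ²) = exp(0.41) = 1.507.
Mean = exp(μ + σ²/2) = exp(0.905) = 2.472.
Quadratic loss ⇒ the optimal estimator is the posterior mean.

2.472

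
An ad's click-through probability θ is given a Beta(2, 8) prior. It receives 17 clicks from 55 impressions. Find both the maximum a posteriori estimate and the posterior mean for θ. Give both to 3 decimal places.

Posterior: Beta(2+17, 8+38) = Beta(19, 46).
Mode = (19−1)/(19+46−2) = 18/63 = 0.286.
Mean = 19/(19+46) = 19/65 = 0.292.

θ_MAP = 0.286, E[θ|data] = 0.292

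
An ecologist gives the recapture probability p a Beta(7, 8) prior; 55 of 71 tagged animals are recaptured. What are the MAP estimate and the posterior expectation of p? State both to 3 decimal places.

Posterior: Beta(7+55, 8+16) = Beta(62, 24).
Mode = (62−1)/(62+24−2) = 61/84 = 0.726.
Mean = 62/(62+24) = 62/86 = 0.721.

MAP = 0.726; posterior mean = 0.721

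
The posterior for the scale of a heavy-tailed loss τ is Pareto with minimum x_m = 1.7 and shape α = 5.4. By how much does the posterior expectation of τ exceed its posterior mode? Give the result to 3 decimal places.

The Pareto density is strictly decreasing on [x_m, ∞), so the mode is x_m = 1.700.
Mean = α·x_m/(α−1) = 5.4·1.7/4.4 = 2.086.
Difference = 2.086 − 1.700 = 0.386.

0.386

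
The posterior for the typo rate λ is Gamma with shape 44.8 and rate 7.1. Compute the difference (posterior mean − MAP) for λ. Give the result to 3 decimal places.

0.141

Mode = (α−1)/β = 43.8/7.1 = 6.169.
Mean = α/β = 44.8/7.1 = 6.310.
Difference = 6.310 − 6.169 = 0.141.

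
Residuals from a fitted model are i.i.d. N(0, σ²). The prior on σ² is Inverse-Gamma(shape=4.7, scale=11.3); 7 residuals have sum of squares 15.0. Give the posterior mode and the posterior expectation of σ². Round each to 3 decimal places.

Posterior: Inverse-Gamma(shape = 4.7+7/2 = 8.2, scale = 11.3+15.0/2 = 18.8).
Mode = β/(α+1) = 18.8/9.2 = 2.043.
Mean = β/(α−1) = 18.8/7.2 = 2.611.
The posterior is right-skewed, so the mean exceeds the mode.

MAP = 2.043; posterior mean = 2.611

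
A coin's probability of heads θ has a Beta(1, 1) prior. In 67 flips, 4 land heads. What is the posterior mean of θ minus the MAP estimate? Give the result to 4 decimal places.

0.0128

Posterior: Beta(1+4, 1+63) = Beta(5, 64).
Mode = (5−1)/(5+64−2) = 4/67 = 0.0597.
With a flat prior the MAP equals the MLE, 4/67.
Mean = 5/(5+64) = 5/69 = 0.0725.
Difference = 0.0725 − 0.0597 = 0.0128.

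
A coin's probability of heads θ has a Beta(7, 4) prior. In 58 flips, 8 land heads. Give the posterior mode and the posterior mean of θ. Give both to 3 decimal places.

Posterior: Beta(7+8, 4+50) = Beta(15, 54).
Mode = (15−1)/(15+54−2) = 14/67 = 0.209.
Mean = 15/(15+54) = 15/69 = 0.217.

MAP: 0.209. Posterior mean: 0.217.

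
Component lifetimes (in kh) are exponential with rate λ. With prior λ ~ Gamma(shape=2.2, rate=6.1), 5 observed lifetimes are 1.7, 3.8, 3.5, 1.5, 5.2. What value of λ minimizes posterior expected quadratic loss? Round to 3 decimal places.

0.330

Σ times = 15.7. Posterior: Gamma(shape = 2.2+5 = 7.2, rate = 6.1+15.7 = 21.8).
Mode = (α−1)/β = 6.2/21.8 = 0.284.
Mean = α/β = 7.2/21.8 = 0.330.
Quadratic loss ⇒ the optimal estimator is the posterior mean.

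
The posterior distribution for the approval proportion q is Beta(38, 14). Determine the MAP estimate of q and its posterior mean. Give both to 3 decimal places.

MAP estimate = 0.740, posterior mean = 0.731

Mode = (38−1)/(38+14−2) = 37/50 = 0.740.
Mean = 38/(38+14) = 38/52 = 0.731.
Left-skewed posterior ⇒ mean < mode.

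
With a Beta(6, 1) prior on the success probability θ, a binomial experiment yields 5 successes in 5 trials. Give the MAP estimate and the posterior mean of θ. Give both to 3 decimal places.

Posterior: Beta(6+5, 1+0) = Beta(11, 1).
Since β = 1 ≤ 1 and α > 1, the Beta density is monotone increasing on [0,1]; the mode is at 1.
Mean = 11/(11+1) = 0.917.
Mode > mean: the posterior has a left tail.

θ_MAP = 1.000, E[θ|data] = 0.917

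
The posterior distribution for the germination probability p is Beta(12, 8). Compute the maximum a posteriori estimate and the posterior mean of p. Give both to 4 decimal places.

Mode = (12−1)/(12+8−2) = 11/18 = 0.6111.
Mean = 12/(12+8) = 12/20 = 0.6000.
Mode > mean: the posterior has a left tail.

MAP = 0.6111; posterior mean = 0.6000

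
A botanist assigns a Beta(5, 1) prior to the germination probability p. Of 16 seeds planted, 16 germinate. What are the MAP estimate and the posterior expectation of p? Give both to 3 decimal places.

Posterior: Beta(5+16, 1+0) = Beta(21, 1).
Since β = 1 ≤ 1 and α > 1, the Beta density is monotone increasing on [0,1]; the mode is at 1.
Mean = 21/(21+1) = 0.955.
The posterior is left-skewed, so the mode exceeds the mean.

MAP estimate = 1.000, posterior expectation = 0.955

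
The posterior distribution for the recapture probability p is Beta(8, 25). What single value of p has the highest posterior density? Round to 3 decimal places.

Mode = (8−1)/(8+25−2) = 7/31 = 0.226.
Mean = 8/(8+25) = 8/33 = 0.242.
This is the posterior mode — the MAP estimate.

0.226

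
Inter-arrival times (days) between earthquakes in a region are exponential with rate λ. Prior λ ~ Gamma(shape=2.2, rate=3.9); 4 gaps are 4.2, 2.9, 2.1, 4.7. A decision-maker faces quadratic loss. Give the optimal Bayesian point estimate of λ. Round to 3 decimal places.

0.348

Σ times = 13.9. Posterior: Gamma(shape = 2.2+4 = 6.2, rate = 3.9+13.9 = 17.8).
Mode = (α−1)/β = 5.2/17.8 = 0.292.
Mean = α/β = 6.2/17.8 = 0.348.
Quadratic loss ⇒ the optimal estimator is the posterior mean.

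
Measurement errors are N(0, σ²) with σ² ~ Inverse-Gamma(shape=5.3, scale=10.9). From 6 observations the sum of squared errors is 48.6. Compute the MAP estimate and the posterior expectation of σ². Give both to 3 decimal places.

MAP = 3.785, posterior mean = 4.822

Posterior: Inverse-Gamma(shape = 5.3+6/2 = 8.3, scale = 10.9+48.6/2 = 35.2).
Mode = β/(α+1) = 35.2/9.3 = 3.785.
Mean = β/(α−1) = 35.2/7.3 = 4.822.
The mean is pulled above the mode by the posterior's right skew.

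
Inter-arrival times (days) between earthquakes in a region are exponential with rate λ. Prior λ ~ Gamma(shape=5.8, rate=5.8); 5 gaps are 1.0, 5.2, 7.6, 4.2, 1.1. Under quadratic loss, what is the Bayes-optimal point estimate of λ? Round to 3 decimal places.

Σ times = 19.1. Posterior: Gamma(shape = 5.8+5 = 10.8, rate = 5.8+19.1 = 24.9).
Mode = (α−1)/β = 9.8/24.9 = 0.394.
Mean = α/β = 10.8/24.9 = 0.434.
Quadratic loss ⇒ the optimal estimator is the posterior mean.

0.434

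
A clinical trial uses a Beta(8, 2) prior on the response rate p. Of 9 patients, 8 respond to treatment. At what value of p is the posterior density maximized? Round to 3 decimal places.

Posterior: Beta(8+8, 2+1) = Beta(16, 3).
Mode = (16−1)/(16+3−2) = 15/17 = 0.882.
Mean = 16/(16+3) = 16/19 = 0.842.
This is the posterior mode — the MAP estimate.

0.882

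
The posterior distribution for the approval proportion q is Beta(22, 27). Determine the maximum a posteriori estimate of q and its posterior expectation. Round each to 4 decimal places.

Mode = (22−1)/(22+27−2) = 21/47 = 0.4468.
Mean = 22/(22+27) = 22/49 = 0.4490.

MAP = 0.4468, posterior mean = 0.4490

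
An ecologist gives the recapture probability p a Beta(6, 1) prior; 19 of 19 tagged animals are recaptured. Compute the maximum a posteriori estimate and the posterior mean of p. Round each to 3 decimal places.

Posterior: Beta(6+19, 1+0) = Beta(25, 1).
Since β = 1 ≤ 1 and α > 1, the Beta density is monotone increasing on [0,1]; the mode is at 1.
Mean = 25/(25+1) = 0.962.

maximum a posteriori estimate = 1.000, posterior mean = 0.962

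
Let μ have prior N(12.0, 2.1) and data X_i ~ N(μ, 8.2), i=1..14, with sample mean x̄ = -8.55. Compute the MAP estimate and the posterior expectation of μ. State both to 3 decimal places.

Posterior for μ is Normal. Precision-weighted mean: (1/2.1·12.0 + 14/8.2·-8.55) / (1/2.1 + 14/8.2) = -4.068.
A Normal posterior is symmetric, so mode = mean.

μ_MAP = -4.068, E[μ|data] = -4.068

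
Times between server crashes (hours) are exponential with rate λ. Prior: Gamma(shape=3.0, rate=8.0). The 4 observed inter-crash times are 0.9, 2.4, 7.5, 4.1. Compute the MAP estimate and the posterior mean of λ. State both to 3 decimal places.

Σ times = 14.9. Posterior: Gamma(shape = 3.0+4 = 7.0, rate = 8.0+14.9 = 22.9).
Mode = (α−1)/β = 6.0/22.9 = 0.262.
Mean = α/β = 7.0/22.9 = 0.306.
Right-skewed posterior ⇒ mode < mean.

MAP = 0.262; posterior mean = 0.306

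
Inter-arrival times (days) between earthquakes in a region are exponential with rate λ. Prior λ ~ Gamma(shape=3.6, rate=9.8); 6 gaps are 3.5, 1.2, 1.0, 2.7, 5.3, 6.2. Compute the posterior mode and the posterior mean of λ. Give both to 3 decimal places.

MAP = 0.290; posterior mean = 0.323

Σ times = 19.9. Posterior: Gamma(shape = 3.6+6 = 9.6, rate = 9.8+19.9 = 29.7).
Mode = (α−1)/β = 8.6/29.7 = 0.290.
Mean = α/β = 9.6/29.7 = 0.323.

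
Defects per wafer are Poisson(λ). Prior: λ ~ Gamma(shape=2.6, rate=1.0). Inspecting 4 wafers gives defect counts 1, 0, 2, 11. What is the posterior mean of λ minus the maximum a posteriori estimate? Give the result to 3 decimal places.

0.200

Σ counts = 14. Posterior: Gamma(shape = 2.6+14 = 16.6, rate = 1.0+4 = 5.0).
Mode = (α−1)/β = 15.6/5.0 = 3.120.
Mean = α/β = 16.6/5.0 = 3.320.
Difference = 3.320 − 3.120 = 0.200.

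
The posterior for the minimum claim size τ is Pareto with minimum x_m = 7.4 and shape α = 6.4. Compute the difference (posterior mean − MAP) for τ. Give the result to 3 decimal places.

The Pareto density is strictly decreasing on [x_m, ∞), so the mode is x_m = 7.400.
Mean = α·x_m/(α−1) = 6.4·7.4/5.4 = 8.770.
Difference = 8.770 − 7.400 = 1.370.

1.370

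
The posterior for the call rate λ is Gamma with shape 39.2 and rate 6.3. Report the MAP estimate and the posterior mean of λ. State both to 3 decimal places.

Mode = (α−1)/β = 38.2/6.3 = 6.063.
Mean = α/β = 39.2/6.3 = 6.222.
Right-skewed posterior ⇒ mode < mean.

MAP = 6.063; posterior mean = 6.222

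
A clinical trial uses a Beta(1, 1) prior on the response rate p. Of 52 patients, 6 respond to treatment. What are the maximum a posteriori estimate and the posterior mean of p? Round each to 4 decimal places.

Posterior: Beta(1+6, 1+46) = Beta(7, 47).
Mode = (7−1)/(7+47−2) = 6/52 = 0.1154.
Mean = 7/(7+47) = 7/54 = 0.1296.

MAP: 0.1154. Posterior mean: 0.1296.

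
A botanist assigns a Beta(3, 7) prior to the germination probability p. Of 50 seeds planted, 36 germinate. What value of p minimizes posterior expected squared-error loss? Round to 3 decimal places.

0.650

Posterior: Beta(3+36, 7+14) = Beta(39, 21).
Mode = (39−1)/(39+21−2) = 38/58 = 0.655.
Mean = 39/(39+21) = 39/60 = 0.650.
Squared-error loss ⇒ the optimal estimator is the posterior mean.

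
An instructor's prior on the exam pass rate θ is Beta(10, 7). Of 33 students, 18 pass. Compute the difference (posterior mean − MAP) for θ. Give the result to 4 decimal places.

-0.0025

Posterior: Beta(10+18, 7+15) = Beta(28, 22).
Mode = (28−1)/(28+22−2) = 27/48 = 0.5625.
Mean = 28/(28+22) = 28/50 = 0.5600.
Difference = 0.5600 − 0.5625 = -0.0025.
The posterior is left-skewed, so the mode exceeds the mean.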